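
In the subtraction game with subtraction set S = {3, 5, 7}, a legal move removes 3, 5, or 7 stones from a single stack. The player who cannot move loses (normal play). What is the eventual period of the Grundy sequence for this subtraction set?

10

n :  0  1  2  3  4  5  6  7  8  9 10 11 12 13 14 15 16 17 18 19 20 21
G :  0  0  0  1  1  1  2  2  2  3  0  0  0  1  1  1  2  2  2  3  0  0
G(n+10) = G(n) holds for n = 0,…,6 (a full window of length max(S) = 7), so the sequence is purely periodic with period 10.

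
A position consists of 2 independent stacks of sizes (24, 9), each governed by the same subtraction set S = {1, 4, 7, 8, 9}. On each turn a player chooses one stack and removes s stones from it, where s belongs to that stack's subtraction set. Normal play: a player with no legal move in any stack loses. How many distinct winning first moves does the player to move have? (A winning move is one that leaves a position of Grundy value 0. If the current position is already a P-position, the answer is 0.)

0

All stacks use S = {1, 4, 7, 8, 9}:
n :  0  1  2  3  4  5  6  7  8  9 10 11 12 13 14 15 16 17 18 19 20 21 22 23 24
G :  0  1  0  1  2  0  1  2  3  2  3  4  5  3  4  0  1  0  1  2  0  1  2  3  2
Stack A: G(24) = 2.
Stack B: G(9) = 2.
Combined Grundy value = 2 ⊕ 2 = 0.
A winning move leaves total XOR = 0, i.e. changes one component's Grundy value g to g ⊕ X where X is the current total.
Stack A: target g' = 2⊕0 = 2, but every legal move changes the Grundy value (mex property), so 0 moves.
Stack B: target g' = 2⊕0 = 2, but every legal move changes the Grundy value (mex property), so 0 moves.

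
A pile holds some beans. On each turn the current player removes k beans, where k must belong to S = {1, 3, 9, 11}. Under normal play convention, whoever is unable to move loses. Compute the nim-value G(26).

n :  0  1  2  3  4  5  6  7  8  9 10 11 12 13 14 15 16 17 18 19 20 21 22 23 24 25 26
G :  0  1  0  1  0  1  0  1  0  1  0  1  0  1  0  1  0  1  0  1  0  1  0  1  0  1  0

0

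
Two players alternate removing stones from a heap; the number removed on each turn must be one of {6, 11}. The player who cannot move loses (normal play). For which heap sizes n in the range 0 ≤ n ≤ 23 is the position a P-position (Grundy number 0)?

G(0) = 0
G(1) = mex{} = 0
G(2) = mex{} = 0
G(3) = mex{} = 0
G(4) = mex{} = 0
G(5) = mex{} = 0
G(6) = mex{0} = 1
G(7) = mex{0} = 1
G(8) = mex{0} = 1
G(9) = mex{0} = 1
G(10) = mex{0} = 1
G(11) = mex{0,0} = 1
G(12) = mex{1,0} = 2
G(13) = mex{1,0} = 2
G(14) = mex{1,0} = 2
G(15) = mex{1,0} = 2
G(16) = mex{1,0} = 2
G(17) = mex{1,1} = 0
G(18) = mex{2,1} = 0
G(19) = mex{2,1} = 0
G(20) = mex{2,1} = 0
G(21) = mex{2,1} = 0
G(22) = mex{2,1} = 0
G(23) = mex{0,2} = 1
P-positions are exactly the n with G(n) = 0.

0, 1, 2, 3, 4, 5, 17, 18, 19, 20, 21, 22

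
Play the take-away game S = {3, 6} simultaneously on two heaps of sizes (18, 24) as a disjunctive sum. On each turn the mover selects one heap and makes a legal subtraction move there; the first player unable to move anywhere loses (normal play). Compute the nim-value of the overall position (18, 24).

All heaps use S = {3, 6}:
G(0) = 0
G(1) = mex{} = 0
G(2) = mex{} = 0
G(3) = mex{0} = 1
G(4) = mex{0} = 1
G(5) = mex{0} = 1
G(6) = mex{1,0} = 2
G(7) = mex{1,0} = 2
G(8) = mex{1,0} = 2
G(9) = mex{2,1} = 0
G(10) = mex{2,1} = 0
G(11) = mex{2,1} = 0
G(12) = mex{0,2} = 1
G(13) = mex{0,2} = 1
G(14) = mex{0,2} = 1
G(15) = mex{1,0} = 2
G(16) = mex{1,0} = 2
G(17) = mex{1,0} = 2
G(18) = mex{2,1} = 0
G(19) = mex{2,1} = 0
G(20) = mex{2,1} = 0
G(21) = mex{0,2} = 1
G(22) = mex{0,2} = 1
G(23) = mex{0,2} = 1
G(24) = mex{1,0} = 2
Heap A: G(18) = 0.
Heap B: G(24) = 2.
Combined Grundy value = 0 ⊕ 2 = 2.

2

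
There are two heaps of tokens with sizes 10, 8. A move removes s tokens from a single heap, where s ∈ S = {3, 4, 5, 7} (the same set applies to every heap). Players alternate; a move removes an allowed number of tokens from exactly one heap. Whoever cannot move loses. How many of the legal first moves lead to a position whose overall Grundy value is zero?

3

All heaps use S = {3, 4, 5, 7}:
G(0) = 0
G(1) = mex{} = 0
G(2) = mex{} = 0
G(3) = mex{0} = 1
G(4) = mex{0,0} = 1
G(5) = mex{0,0,0} = 1
G(6) = mex{1,0,0} = 2
G(7) = mex{1,1,0,0} = 2
G(8) = mex{1,1,1,0} = 2
G(9) = mex{2,1,1,0} = 3
G(10) = mex{2,2,1,1} = 0
Heap A: G(10) = 0.
Heap B: G(8) = 2.
Combined Grundy value = 0 ⊕ 2 = 2.
A winning move leaves total XOR = 0, i.e. changes one component's Grundy value g to g ⊕ X where X is the current total.
Heap A: need g' = 0⊕2 = 2. Options: 10−3→G=2, 10−4→G=2, 10−5→G=1, 10−7→G=1. Hits: 2.
Heap B: need g' = 2⊕2 = 0. Options: 8−3→G=1, 8−4→G=1, 8−5→G=1, 8−7→G=0. Hits: 1.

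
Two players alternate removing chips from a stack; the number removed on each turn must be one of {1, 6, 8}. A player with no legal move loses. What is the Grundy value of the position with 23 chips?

0

n :  0  1  2  3  4  5  6  7  8  9 10 11 12 13 14 15 16 17 18 19 20 21 22 23
G :  0  1  0  1  0  1  2  0  1  0  1  0  1  2  0  1  0  1  0  1  2  0  1  0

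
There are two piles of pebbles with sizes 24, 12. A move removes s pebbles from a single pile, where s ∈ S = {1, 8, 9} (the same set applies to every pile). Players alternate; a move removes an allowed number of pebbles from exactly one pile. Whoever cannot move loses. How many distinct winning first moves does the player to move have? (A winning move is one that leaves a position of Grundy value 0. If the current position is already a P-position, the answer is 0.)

All piles use S = {1, 8, 9}:
n :  0  1  2  3  4  5  6  7  8  9 10 11 12 13 14 15 16 17 18 19 20 21 22 23 24
G :  0  1  0  1  0  1  0  1  2  3  2  3  2  3  2  3  0  1  0  1  0  1  0  1  2
Pile A: G(24) = 2.
Pile B: G(12) = 2.
Combined Grundy value = 2 ⊕ 2 = 0.
A winning move leaves total XOR = 0, i.e. changes one component's Grundy value g to g ⊕ X where X is the current total.
Pile A: target g' = 2⊕0 = 2, but every legal move changes the Grundy value (mex property), so 0 moves.
Pile B: target g' = 2⊕0 = 2, but every legal move changes the Grundy value (mex property), so 0 moves.

0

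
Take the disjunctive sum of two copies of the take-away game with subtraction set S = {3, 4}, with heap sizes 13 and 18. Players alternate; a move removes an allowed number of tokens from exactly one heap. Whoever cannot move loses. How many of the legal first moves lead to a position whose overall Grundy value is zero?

All heaps use S = {3, 4}:
n :  0  1  2  3  4  5  6  7  8  9 10 11 12 13 14 15 16 17 18
G :  0  0  0  1  1  1  2  0  0  0  1  1  1  2  0  0  0  1  1
Heap A: G(13) = 2.
Heap B: G(18) = 1.
Combined Grundy value = 2 ⊕ 1 = 3.
A winning move leaves total XOR = 0, i.e. changes one component's Grundy value g to g ⊕ X where X is the current total.
Heap A: need g' = 2⊕3 = 1. Options: 13−3→G=1, 13−4→G=0. Hits: 1.
Heap B: need g' = 1⊕3 = 2. Options: 18−3→G=0, 18−4→G=0. Hits: 0.

1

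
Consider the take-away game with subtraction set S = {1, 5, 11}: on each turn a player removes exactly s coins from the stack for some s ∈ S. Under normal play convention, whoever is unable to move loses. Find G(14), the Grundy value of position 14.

G(0) = 0
G(1) = mex{0} = 1
G(2) = mex{1} = 0
G(3) = mex{0} = 1
G(4) = mex{1} = 0
G(5) = mex{0,0} = 1
G(6) = mex{1,1} = 0
G(7) = mex{0,0} = 1
G(8) = mex{1,1} = 0
G(9) = mex{0,0} = 1
G(10) = mex{1,1} = 0
G(11) = mex{0,0,0} = 1
G(12) = mex{1,1,1} = 0
G(13) = mex{0,0,0} = 1
G(14) = mex{1,1,1} = 0

0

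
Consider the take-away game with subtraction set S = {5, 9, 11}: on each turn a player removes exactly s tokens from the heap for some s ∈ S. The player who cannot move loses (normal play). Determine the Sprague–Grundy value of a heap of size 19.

0

G(0) = 0
G(1) = mex{} = 0
G(2) = mex{} = 0
G(3) = mex{} = 0
G(4) = mex{} = 0
G(5) = mex{0} = 1
G(6) = mex{0} = 1
G(7) = mex{0} = 1
G(8) = mex{0} = 1
G(9) = mex{0,0} = 1
G(10) = mex{1,0} = 2
G(11) = mex{1,0,0} = 2
G(12) = mex{1,0,0} = 2
G(13) = mex{1,0,0} = 2
G(14) = mex{1,1,0} = 2
G(15) = mex{2,1,0} = 3
G(16) = mex{2,1,1} = 0
G(17) = mex{2,1,1} = 0
G(18) = mex{2,1,1} = 0
G(19) = mex{2,2,1} = 0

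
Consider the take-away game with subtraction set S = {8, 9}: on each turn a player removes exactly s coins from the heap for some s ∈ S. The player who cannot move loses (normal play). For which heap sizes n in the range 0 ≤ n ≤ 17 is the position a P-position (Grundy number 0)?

0, 1, 2, 3, 4, 5, 6, 7, 17

G(0) = 0
G(1) = mex{} = 0
G(2) = mex{} = 0
G(3) = mex{} = 0
G(4) = mex{} = 0
G(5) = mex{} = 0
G(6) = mex{} = 0
G(7) = mex{} = 0
G(8) = mex{0} = 1
G(9) = mex{0,0} = 1
G(10) = mex{0,0} = 1
G(11) = mex{0,0} = 1
G(12) = mex{0,0} = 1
G(13) = mex{0,0} = 1
G(14) = mex{0,0} = 1
G(15) = mex{0,0} = 1
G(16) = mex{1,0} = 2
G(17) = mex{1,1} = 0
P-positions are exactly the n with G(n) = 0.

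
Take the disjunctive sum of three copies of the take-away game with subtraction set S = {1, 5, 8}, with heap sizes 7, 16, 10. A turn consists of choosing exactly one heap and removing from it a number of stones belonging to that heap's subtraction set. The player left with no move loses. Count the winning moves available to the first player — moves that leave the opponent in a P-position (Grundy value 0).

All heaps use S = {1, 5, 8}:
G(0) = 0
G(1) = mex{0} = 1
G(2) = mex{1} = 0
G(3) = mex{0} = 1
G(4) = mex{1} = 0
G(5) = mex{0,0} = 1
G(6) = mex{1,1} = 0
G(7) = mex{0,0} = 1
G(8) = mex{1,1,0} = 2
G(9) = mex{2,0,1} = 3
G(10) = mex{3,1,0} = 2
G(11) = mex{2,0,1} = 3
G(12) = mex{3,1,0} = 2
G(13) = mex{2,2,1} = 0
G(14) = mex{0,3,0} = 1
G(15) = mex{1,2,1} = 0
G(16) = mex{0,3,2} = 1
Heap A: G(7) = 1.
Heap B: G(16) = 1.
Heap C: G(10) = 2.
Combined Grundy value = 1 ⊕ 1 ⊕ 2 = 2.
A winning move leaves total XOR = 0, i.e. changes one component's Grundy value g to g ⊕ X where X is the current total.
Heap A: need g' = 1⊕2 = 3. Options: 7−1→G=0, 7−5→G=0. Hits: 0.
Heap B: need g' = 1⊕2 = 3. Options: 16−1→G=0, 16−5→G=3, 16−8→G=2. Hits: 1.
Heap C: need g' = 2⊕2 = 0. Options: 10−1→G=3, 10−5→G=1, 10−8→G=0. Hits: 1.

2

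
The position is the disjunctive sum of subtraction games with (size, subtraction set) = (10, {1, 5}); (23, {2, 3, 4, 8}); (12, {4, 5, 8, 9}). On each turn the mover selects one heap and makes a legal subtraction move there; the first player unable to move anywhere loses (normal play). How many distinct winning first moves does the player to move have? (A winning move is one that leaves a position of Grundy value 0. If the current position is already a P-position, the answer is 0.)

Heap A, S = {1, 5}:
n :  0  1  2  3  4  5  6  7  8  9 10
G :  0  1  0  1  0  1  0  1  0  1  0
G_A(10) = 0.
Heap B, S = {2, 3, 4, 8}:
n :  0  1  2  3  4  5  6  7  8  9 10 11 12 13 14 15 16 17 18 19 20 21 22 23
G :  0  0  1  1  2  2  0  0  1  1  2  2  0  0  1  1  2  2  0  0  1  1  2  2
G_B(23) = 2.
Heap C, S = {4, 5, 8, 9}:
G(0) = 0
G(1) = mex{} = 0
G(2) = mex{} = 0
G(3) = mex{} = 0
G(4) = mex{0} = 1
G(5) = mex{0,0} = 1
G(6) = mex{0,0} = 1
G(7) = mex{0,0} = 1
G(8) = mex{1,0,0} = 2
G(9) = mex{1,1,0,0} = 2
G(10) = mex{1,1,0,0} = 2
G(11) = mex{1,1,0,0} = 2
G(12) = mex{2,1,1,0} = 3
G_C(12) = 3.
Combined Grundy value = 0 ⊕ 2 ⊕ 3 = 1.
A winning move leaves total XOR = 0, i.e. changes one component's Grundy value g to g ⊕ X where X is the current total.
Heap A: need g' = 0⊕1 = 1. Options: 10−1→G=1, 10−5→G=1. Hits: 2.
Heap B: need g' = 2⊕1 = 3. Options: 23−2→G=1, 23−3→G=1, 23−4→G=0, 23−8→G=1. Hits: 0.
Heap C: need g' = 3⊕1 = 2. Options: 12−4→G=2, 12−5→G=1, 12−8→G=1, 12−9→G=0. Hits: 1.

3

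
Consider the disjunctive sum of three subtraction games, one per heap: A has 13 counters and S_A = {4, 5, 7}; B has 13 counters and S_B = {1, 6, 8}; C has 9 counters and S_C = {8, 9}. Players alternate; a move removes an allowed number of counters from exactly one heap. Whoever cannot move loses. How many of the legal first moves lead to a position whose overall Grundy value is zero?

Heap A, S = {4, 5, 7}:
G(0) = 0
G(1) = mex{} = 0
G(2) = mex{} = 0
G(3) = mex{} = 0
G(4) = mex{0} = 1
G(5) = mex{0,0} = 1
G(6) = mex{0,0} = 1
G(7) = mex{0,0,0} = 1
G(8) = mex{1,0,0} = 2
G(9) = mex{1,1,0} = 2
G(10) = mex{1,1,0} = 2
G(11) = mex{1,1,1} = 0
G(12) = mex{2,1,1} = 0
G(13) = mex{2,2,1} = 0
G_A(13) = 0.
Heap B, S = {1, 6, 8}:
n :  0  1  2  3  4  5  6  7  8  9 10 11 12 13
G :  0  1  0  1  0  1  2  0  1  0  1  0  1  2
G_B(13) = 2.
Heap C, S = {8, 9}:
n : 0 1 2 3 4 5 6 7 8 9
G : 0 0 0 0 0 0 0 0 1 1
G_C(9) = 1.
Combined Grundy value = 0 ⊕ 2 ⊕ 1 = 3.
A winning move leaves total XOR = 0, i.e. changes one component's Grundy value g to g ⊕ X where X is the current total.
Heap A: need g' = 0⊕3 = 3. Options: 13−4→G=2, 13−5→G=2, 13−7→G=1. Hits: 0.
Heap B: need g' = 2⊕3 = 1. Options: 13−1→G=1, 13−6→G=0, 13−8→G=1. Hits: 2.
Heap C: need g' = 1⊕3 = 2. Options: 9−8→G=0, 9−9→G=0. Hits: 0.

2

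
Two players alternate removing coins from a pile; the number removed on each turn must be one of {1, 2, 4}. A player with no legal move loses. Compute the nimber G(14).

G(0) = 0
G(1) = mex{0} = 1
G(2) = mex{1,0} = 2
G(3) = mex{2,1} = 0
G(4) = mex{0,2,0} = 1
G(5) = mex{1,0,1} = 2
G(6) = mex{2,1,2} = 0
G(7) = mex{0,2,0} = 1
G(8) = mex{1,0,1} = 2
G(9) = mex{2,1,2} = 0
G(10) = mex{0,2,0} = 1
G(11) = mex{1,0,1} = 2
G(12) = mex{2,1,2} = 0
G(13) = mex{0,2,0} = 1
G(14) = mex{1,0,1} = 2

2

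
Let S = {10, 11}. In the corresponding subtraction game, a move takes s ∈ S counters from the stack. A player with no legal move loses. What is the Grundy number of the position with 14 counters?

1

n :  0  1  2  3  4  5  6  7  8  9 10 11 12 13 14
G :  0  0  0  0  0  0  0  0  0  0  1  1  1  1  1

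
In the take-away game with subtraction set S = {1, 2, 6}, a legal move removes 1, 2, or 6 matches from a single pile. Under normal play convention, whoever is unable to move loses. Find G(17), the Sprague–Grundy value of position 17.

0

G(0) = 0
G(1) = mex{0} = 1
G(2) = mex{1,0} = 2
G(3) = mex{2,1} = 0
G(4) = mex{0,2} = 1
G(5) = mex{1,0} = 2
G(6) = mex{2,1,0} = 3
G(7) = mex{3,2,1} = 0
G(8) = mex{0,3,2} = 1
G(9) = mex{1,0,0} = 2
G(10) = mex{2,1,1} = 0
G(11) = mex{0,2,2} = 1
G(12) = mex{1,0,3} = 2
G(13) = mex{2,1,0} = 3
G(14) = mex{3,2,1} = 0
G(15) = mex{0,3,2} = 1
G(16) = mex{1,0,0} = 2
G(17) = mex{2,1,1} = 0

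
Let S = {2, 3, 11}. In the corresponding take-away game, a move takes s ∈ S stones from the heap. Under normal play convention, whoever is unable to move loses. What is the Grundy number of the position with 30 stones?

G(0) = 0
G(1) = mex{} = 0
G(2) = mex{0} = 1
G(3) = mex{0,0} = 1
G(4) = mex{1,0} = 2
G(5) = mex{1,1} = 0
G(6) = mex{2,1} = 0
G(7) = mex{0,2} = 1
G(8) = mex{0,0} = 1
G(9) = mex{1,0} = 2
G(10) = mex{1,1} = 0
G(11) = mex{2,1,0} = 3
G(12) = mex{0,2,0} = 1
G(13) = mex{3,0,1} = 2
G(14) = mex{1,3,1} = 0
G(15) = mex{2,1,2} = 0
G(16) = mex{0,2,0} = 1
G(17) = mex{0,0,0} = 1
G(18) = mex{1,0,1} = 2
G(19) = mex{1,1,1} = 0
G(20) = mex{2,1,2} = 0
G(21) = mex{0,2,0} = 1
G(22) = mex{0,0,3} = 1
G(23) = mex{1,0,1} = 2
G(24) = mex{1,1,2} = 0
G(25) = mex{2,1,0} = 3
G(26) = mex{0,2,0} = 1
G(27) = mex{3,0,1} = 2
G(28) = mex{1,3,1} = 0
G(29) = mex{2,1,2} = 0
G(30) = mex{0,2,0} = 1

1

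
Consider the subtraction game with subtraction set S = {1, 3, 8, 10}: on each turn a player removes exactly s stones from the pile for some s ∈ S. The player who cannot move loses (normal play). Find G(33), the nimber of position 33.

G(0) = 0
G(1) = mex{0} = 1
G(2) = mex{1} = 0
G(3) = mex{0,0} = 1
G(4) = mex{1,1} = 0
G(5) = mex{0,0} = 1
G(6) = mex{1,1} = 0
G(7) = mex{0,0} = 1
G(8) = mex{1,1,0} = 2
G(9) = mex{2,0,1} = 3
G(10) = mex{3,1,0,0} = 2
G(11) = mex{2,2,1,1} = 0
G(12) = mex{0,3,0,0} = 1
G(13) = mex{1,2,1,1} = 0
G(14) = mex{0,0,0,0} = 1
G(15) = mex{1,1,1,1} = 0
G(16) = mex{0,0,2,0} = 1
G(17) = mex{1,1,3,1} = 0
G(18) = mex{0,0,2,2} = 1
G(19) = mex{1,1,0,3} = 2
G(20) = mex{2,0,1,2} = 3
G(21) = mex{3,1,0,0} = 2
G(22) = mex{2,2,1,1} = 0
G(23) = mex{0,3,0,0} = 1
G(24) = mex{1,2,1,1} = 0
G(25) = mex{0,0,0,0} = 1
G(26) = mex{1,1,1,1} = 0
G(27) = mex{0,0,2,0} = 1
G(28) = mex{1,1,3,1} = 0
G(29) = mex{0,0,2,2} = 1
G(30) = mex{1,1,0,3} = 2
G(31) = mex{2,0,1,2} = 3
G(32) = mex{3,1,0,0} = 2
G(33) = mex{2,2,1,1} = 0

0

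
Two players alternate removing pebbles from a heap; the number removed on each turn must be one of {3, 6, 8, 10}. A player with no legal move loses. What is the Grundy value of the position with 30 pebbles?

1

G(0) = 0
G(1) = mex{} = 0
G(2) = mex{} = 0
G(3) = mex{0} = 1
G(4) = mex{0} = 1
G(5) = mex{0} = 1
G(6) = mex{1,0} = 2
G(7) = mex{1,0} = 2
G(8) = mex{1,0,0} = 2
G(9) = mex{2,1,0} = 3
G(10) = mex{2,1,0,0} = 3
G(11) = mex{2,1,1,0} = 3
G(12) = mex{3,2,1,0} = 4
G(13) = mex{3,2,1,1} = 0
G(14) = mex{3,2,2,1} = 0
G(15) = mex{4,3,2,1} = 0
G(16) = mex{0,3,2,2} = 1
G(17) = mex{0,3,3,2} = 1
G(18) = mex{0,4,3,2} = 1
G(19) = mex{1,0,3,3} = 2
G(20) = mex{1,0,4,3} = 2
G(21) = mex{1,0,0,3} = 2
G(22) = mex{2,1,0,4} = 3
G(23) = mex{2,1,0,0} = 3
G(24) = mex{2,1,1,0} = 3
G(25) = mex{3,2,1,0} = 4
G(26) = mex{3,2,1,1} = 0
G(27) = mex{3,2,2,1} = 0
G(28) = mex{4,3,2,1} = 0
G(29) = mex{0,3,2,2} = 1
G(30) = mex{0,3,3,2} = 1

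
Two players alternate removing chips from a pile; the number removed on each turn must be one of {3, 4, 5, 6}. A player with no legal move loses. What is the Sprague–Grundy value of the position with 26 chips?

G(0) = 0
G(1) = mex{} = 0
G(2) = mex{} = 0
G(3) = mex{0} = 1
G(4) = mex{0,0} = 1
G(5) = mex{0,0,0} = 1
G(6) = mex{1,0,0,0} = 2
G(7) = mex{1,1,0,0} = 2
G(8) = mex{1,1,1,0} = 2
G(9) = mex{2,1,1,1} = 0
G(10) = mex{2,2,1,1} = 0
G(11) = mex{2,2,2,1} = 0
G(12) = mex{0,2,2,2} = 1
G(13) = mex{0,0,2,2} = 1
G(14) = mex{0,0,0,2} = 1
G(15) = mex{1,0,0,0} = 2
G(16) = mex{1,1,0,0} = 2
G(17) = mex{1,1,1,0} = 2
G(18) = mex{2,1,1,1} = 0
G(19) = mex{2,2,1,1} = 0
G(20) = mex{2,2,2,1} = 0
G(21) = mex{0,2,2,2} = 1
G(22) = mex{0,0,2,2} = 1
G(23) = mex{0,0,0,2} = 1
G(24) = mex{1,0,0,0} = 2
G(25) = mex{1,1,0,0} = 2
G(26) = mex{1,1,1,0} = 2

2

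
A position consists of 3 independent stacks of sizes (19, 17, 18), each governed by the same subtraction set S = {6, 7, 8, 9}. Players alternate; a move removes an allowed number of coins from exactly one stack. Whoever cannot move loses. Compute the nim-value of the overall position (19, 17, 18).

0

All stacks use S = {6, 7, 8, 9}:
G(0) = 0
G(1) = mex{} = 0
G(2) = mex{} = 0
G(3) = mex{} = 0
G(4) = mex{} = 0
G(5) = mex{} = 0
G(6) = mex{0} = 1
G(7) = mex{0,0} = 1
G(8) = mex{0,0,0} = 1
G(9) = mex{0,0,0,0} = 1
G(10) = mex{0,0,0,0} = 1
G(11) = mex{0,0,0,0} = 1
G(12) = mex{1,0,0,0} = 2
G(13) = mex{1,1,0,0} = 2
G(14) = mex{1,1,1,0} = 2
G(15) = mex{1,1,1,1} = 0
G(16) = mex{1,1,1,1} = 0
G(17) = mex{1,1,1,1} = 0
G(18) = mex{2,1,1,1} = 0
G(19) = mex{2,2,1,1} = 0
Stack A: G(19) = 0.
Stack B: G(17) = 0.
Stack C: G(18) = 0.
Combined Grundy value = 0 ⊕ 0 ⊕ 0 = 0.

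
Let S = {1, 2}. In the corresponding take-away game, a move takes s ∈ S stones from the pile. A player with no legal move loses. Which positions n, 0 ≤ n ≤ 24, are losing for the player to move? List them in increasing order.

0, 3, 6, 9, 12, 15, 18, 21, 24

G(0) = 0
G(1) = mex{0} = 1
G(2) = mex{1,0} = 2
G(3) = mex{2,1} = 0
G(4) = mex{0,2} = 1
G(5) = mex{1,0} = 2
G(6) = mex{2,1} = 0
G(7) = mex{0,2} = 1
G(8) = mex{1,0} = 2
G(9) = mex{2,1} = 0
G(10) = mex{0,2} = 1
G(11) = mex{1,0} = 2
G(12) = mex{2,1} = 0
G(13) = mex{0,2} = 1
G(14) = mex{1,0} = 2
G(15) = mex{2,1} = 0
G(16) = mex{0,2} = 1
G(17) = mex{1,0} = 2
G(18) = mex{2,1} = 0
G(19) = mex{0,2} = 1
G(20) = mex{1,0} = 2
G(21) = mex{2,1} = 0
G(22) = mex{0,2} = 1
G(23) = mex{1,0} = 2
G(24) = mex{2,1} = 0
P-positions are exactly the n with G(n) = 0.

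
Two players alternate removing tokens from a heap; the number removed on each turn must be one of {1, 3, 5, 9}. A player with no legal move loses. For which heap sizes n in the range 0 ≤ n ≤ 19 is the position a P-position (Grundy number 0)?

n :  0  1  2  3  4  5  6  7  8  9 10 11 12 13 14 15 16 17 18 19
G :  0  1  0  1  0  1  0  1  0  1  0  1  0  1  0  1  0  1  0  1
P-positions are exactly the n with G(n) = 0.

0, 2, 4, 6, 8, 10, 12, 14, 16, 18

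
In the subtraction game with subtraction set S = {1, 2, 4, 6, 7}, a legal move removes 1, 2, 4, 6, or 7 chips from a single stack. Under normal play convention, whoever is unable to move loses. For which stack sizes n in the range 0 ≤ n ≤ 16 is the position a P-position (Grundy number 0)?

n :  0  1  2  3  4  5  6  7  8  9 10 11 12 13 14 15 16
G :  0  1  2  0  1  2  3  4  0  1  2  0  1  2  3  4  0
P-positions are exactly the n with G(n) = 0.

0, 3, 8, 11, 16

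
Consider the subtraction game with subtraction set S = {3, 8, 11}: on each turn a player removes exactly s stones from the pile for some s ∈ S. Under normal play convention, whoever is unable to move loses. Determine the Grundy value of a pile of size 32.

2

G(0) = 0
G(1) = mex{} = 0
G(2) = mex{} = 0
G(3) = mex{0} = 1
G(4) = mex{0} = 1
G(5) = mex{0} = 1
G(6) = mex{1} = 0
G(7) = mex{1} = 0
G(8) = mex{1,0} = 2
G(9) = mex{0,0} = 1
G(10) = mex{0,0} = 1
G(11) = mex{2,1,0} = 3
G(12) = mex{1,1,0} = 2
G(13) = mex{1,1,0} = 2
G(14) = mex{3,0,1} = 2
G(15) = mex{2,0,1} = 3
G(16) = mex{2,2,1} = 0
G(17) = mex{2,1,0} = 3
G(18) = mex{3,1,0} = 2
G(19) = mex{0,3,2} = 1
G(20) = mex{3,2,1} = 0
G(21) = mex{2,2,1} = 0
G(22) = mex{1,2,3} = 0
G(23) = mex{0,3,2} = 1
G(24) = mex{0,0,2} = 1
G(25) = mex{0,3,2} = 1
G(26) = mex{1,2,3} = 0
G(27) = mex{1,1,0} = 2
G(28) = mex{1,0,3} = 2
G(29) = mex{0,0,2} = 1
G(30) = mex{2,0,1} = 3
G(31) = mex{2,1,0} = 3
G(32) = mex{1,1,0} = 2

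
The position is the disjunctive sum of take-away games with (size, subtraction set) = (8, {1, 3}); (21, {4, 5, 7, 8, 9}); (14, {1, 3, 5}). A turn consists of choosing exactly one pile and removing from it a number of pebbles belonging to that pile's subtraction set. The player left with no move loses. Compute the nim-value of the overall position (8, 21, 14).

Pile A, S = {1, 3}:
G(0) = 0
G(1) = mex{0} = 1
G(2) = mex{1} = 0
G(3) = mex{0,0} = 1
G(4) = mex{1,1} = 0
G(5) = mex{0,0} = 1
G(6) = mex{1,1} = 0
G(7) = mex{0,0} = 1
G(8) = mex{1,1} = 0
G_A(8) = 0.
Pile B, S = {4, 5, 7, 8, 9}:
G(0) = 0
G(1) = mex{} = 0
G(2) = mex{} = 0
G(3) = mex{} = 0
G(4) = mex{0} = 1
G(5) = mex{0,0} = 1
G(6) = mex{0,0} = 1
G(7) = mex{0,0,0} = 1
G(8) = mex{1,0,0,0} = 2
G(9) = mex{1,1,0,0,0} = 2
G(10) = mex{1,1,0,0,0} = 2
G(11) = mex{1,1,1,0,0} = 2
G(12) = mex{2,1,1,1,0} = 3
G(13) = mex{2,2,1,1,1} = 0
G(14) = mex{2,2,1,1,1} = 0
G(15) = mex{2,2,2,1,1} = 0
G(16) = mex{3,2,2,2,1} = 0
G(17) = mex{0,3,2,2,2} = 1
G(18) = mex{0,0,2,2,2} = 1
G(19) = mex{0,0,3,2,2} = 1
G(20) = mex{0,0,0,3,2} = 1
G(21) = mex{1,0,0,0,3} = 2
G_B(21) = 2.
Pile C, S = {1, 3, 5}:
n :  0  1  2  3  4  5  6  7  8  9 10 11 12 13 14
G :  0  1  0  1  0  1  0  1  0  1  0  1  0  1  0
G_C(14) = 0.
Combined Grundy value = 0 ⊕ 2 ⊕ 0 = 2.

2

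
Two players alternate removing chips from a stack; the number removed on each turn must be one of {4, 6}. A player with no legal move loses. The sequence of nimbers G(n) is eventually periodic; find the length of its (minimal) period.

10

G(0) = 0
G(1) = mex{} = 0
G(2) = mex{} = 0
G(3) = mex{} = 0
G(4) = mex{0} = 1
G(5) = mex{0} = 1
G(6) = mex{0,0} = 1
G(7) = mex{0,0} = 1
G(8) = mex{1,0} = 2
G(9) = mex{1,0} = 2
G(10) = mex{1,1} = 0
G(11) = mex{1,1} = 0
G(12) = mex{2,1} = 0
G(13) = mex{2,1} = 0
G(14) = mex{0,2} = 1
G(15) = mex{0,2} = 1
G(16) = mex{0,0} = 1
G(17) = mex{0,0} = 1
G(18) = mex{1,0} = 2
G(19) = mex{1,0} = 2
G(20) = mex{1,1} = 0
G(21) = mex{1,1} = 0
G(n+10) = G(n) holds for n = 0,…,5 (a full window of length max(S) = 6), so the sequence is purely periodic with period 10.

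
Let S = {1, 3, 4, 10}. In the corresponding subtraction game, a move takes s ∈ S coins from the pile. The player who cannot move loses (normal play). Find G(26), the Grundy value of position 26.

G(0) = 0
G(1) = mex{0} = 1
G(2) = mex{1} = 0
G(3) = mex{0,0} = 1
G(4) = mex{1,1,0} = 2
G(5) = mex{2,0,1} = 3
G(6) = mex{3,1,0} = 2
G(7) = mex{2,2,1} = 0
G(8) = mex{0,3,2} = 1
G(9) = mex{1,2,3} = 0
G(10) = mex{0,0,2,0} = 1
G(11) = mex{1,1,0,1} = 2
G(12) = mex{2,0,1,0} = 3
G(13) = mex{3,1,0,1} = 2
G(14) = mex{2,2,1,2} = 0
G(15) = mex{0,3,2,3} = 1
G(16) = mex{1,2,3,2} = 0
G(17) = mex{0,0,2,0} = 1
G(18) = mex{1,1,0,1} = 2
G(19) = mex{2,0,1,0} = 3
G(20) = mex{3,1,0,1} = 2
G(21) = mex{2,2,1,2} = 0
G(22) = mex{0,3,2,3} = 1
G(23) = mex{1,2,3,2} = 0
G(24) = mex{0,0,2,0} = 1
G(25) = mex{1,1,0,1} = 2
G(26) = mex{2,0,1,0} = 3

3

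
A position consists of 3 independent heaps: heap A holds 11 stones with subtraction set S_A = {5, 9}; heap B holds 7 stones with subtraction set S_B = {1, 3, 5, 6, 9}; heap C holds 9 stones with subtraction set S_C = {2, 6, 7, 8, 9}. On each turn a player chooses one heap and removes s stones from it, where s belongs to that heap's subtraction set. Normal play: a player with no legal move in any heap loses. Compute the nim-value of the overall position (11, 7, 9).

3

Heap A, S = {5, 9}:
n :  0  1  2  3  4  5  6  7  8  9 10 11
G :  0  0  0  0  0  1  1  1  1  1  2  2
G_A(11) = 2.
Heap B, S = {1, 3, 5, 6, 9}:
n : 0 1 2 3 4 5 6 7
G : 0 1 0 1 0 1 2 3
G_B(7) = 3.
Heap C, S = {2, 6, 7, 8, 9}:
G(0) = 0
G(1) = mex{} = 0
G(2) = mex{0} = 1
G(3) = mex{0} = 1
G(4) = mex{1} = 0
G(5) = mex{1} = 0
G(6) = mex{0,0} = 1
G(7) = mex{0,0,0} = 1
G(8) = mex{1,1,0,0} = 2
G(9) = mex{1,1,1,0,0} = 2
G_C(9) = 2.
Combined Grundy value = 2 ⊕ 3 ⊕ 2 = 3.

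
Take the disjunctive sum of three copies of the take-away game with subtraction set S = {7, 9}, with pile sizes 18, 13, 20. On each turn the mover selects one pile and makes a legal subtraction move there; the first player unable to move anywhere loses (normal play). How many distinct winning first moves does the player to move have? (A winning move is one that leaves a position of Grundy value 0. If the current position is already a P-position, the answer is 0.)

All piles use S = {7, 9}:
n :  0  1  2  3  4  5  6  7  8  9 10 11 12 13 14 15 16 17 18 19 20
G :  0  0  0  0  0  0  0  1  1  1  1  1  1  1  2  2  0  0  0  0  0
Pile A: G(18) = 0.
Pile B: G(13) = 1.
Pile C: G(20) = 0.
Combined Grundy value = 0 ⊕ 1 ⊕ 0 = 1.
A winning move leaves total XOR = 0, i.e. changes one component's Grundy value g to g ⊕ X where X is the current total.
Pile A: need g' = 0⊕1 = 1. Options: 18−7→G=1, 18−9→G=1. Hits: 2.
Pile B: need g' = 1⊕1 = 0. Options: 13−7→G=0, 13−9→G=0. Hits: 2.
Pile C: need g' = 0⊕1 = 1. Options: 20−7→G=1, 20−9→G=1. Hits: 2.

6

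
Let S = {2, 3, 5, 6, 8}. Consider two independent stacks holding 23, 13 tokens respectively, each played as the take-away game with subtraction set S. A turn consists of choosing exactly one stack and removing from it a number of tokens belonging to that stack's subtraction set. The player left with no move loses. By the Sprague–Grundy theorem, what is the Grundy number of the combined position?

0

All stacks use S = {2, 3, 5, 6, 8}:
n :  0  1  2  3  4  5  6  7  8  9 10 11 12 13 14 15 16 17 18 19 20 21 22 23
G :  0  0  1  1  2  2  3  3  4  4  0  0  1  1  2  2  3  3  4  4  0  0  1  1
Stack A: G(23) = 1.
Stack B: G(13) = 1.
Combined Grundy value = 1 ⊕ 1 = 0.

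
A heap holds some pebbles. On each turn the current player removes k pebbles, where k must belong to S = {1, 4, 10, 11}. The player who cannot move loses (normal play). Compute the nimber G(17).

n :  0  1  2  3  4  5  6  7  8  9 10 11 12 13 14 15 16 17
G :  0  1  0  1  2  0  1  0  1  2  3  2  3  4  0  1  2  3

3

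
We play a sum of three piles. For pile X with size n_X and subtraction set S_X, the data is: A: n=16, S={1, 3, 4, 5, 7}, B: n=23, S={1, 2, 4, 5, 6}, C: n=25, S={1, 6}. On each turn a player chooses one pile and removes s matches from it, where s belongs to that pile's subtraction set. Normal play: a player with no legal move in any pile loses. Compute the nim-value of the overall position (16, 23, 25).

Pile A, S = {1, 3, 4, 5, 7}:
G(0) = 0
G(1) = mex{0} = 1
G(2) = mex{1} = 0
G(3) = mex{0,0} = 1
G(4) = mex{1,1,0} = 2
G(5) = mex{2,0,1,0} = 3
G(6) = mex{3,1,0,1} = 2
G(7) = mex{2,2,1,0,0} = 3
G(8) = mex{3,3,2,1,1} = 0
G(9) = mex{0,2,3,2,0} = 1
G(10) = mex{1,3,2,3,1} = 0
G(11) = mex{0,0,3,2,2} = 1
G(12) = mex{1,1,0,3,3} = 2
G(13) = mex{2,0,1,0,2} = 3
G(14) = mex{3,1,0,1,3} = 2
G(15) = mex{2,2,1,0,0} = 3
G(16) = mex{3,3,2,1,1} = 0
G_A(16) = 0.
Pile B, S = {1, 2, 4, 5, 6}:
n :  0  1  2  3  4  5  6  7  8  9 10 11 12 13 14 15 16 17 18 19 20 21 22 23
G :  0  1  2  0  1  2  3  4  5  3  0  1  2  0  1  2  3  4  5  3  0  1  2  0
G_B(23) = 0.
Pile C, S = {1, 6}:
n :  0  1  2  3  4  5  6  7  8  9 10 11 12 13 14 15 16 17 18 19 20 21 22 23 24 25
G :  0  1  0  1  0  1  2  0  1  0  1  0  1  2  0  1  0  1  0  1  2  0  1  0  1  0
G_C(25) = 0.
Combined Grundy value = 0 ⊕ 0 ⊕ 0 = 0.

0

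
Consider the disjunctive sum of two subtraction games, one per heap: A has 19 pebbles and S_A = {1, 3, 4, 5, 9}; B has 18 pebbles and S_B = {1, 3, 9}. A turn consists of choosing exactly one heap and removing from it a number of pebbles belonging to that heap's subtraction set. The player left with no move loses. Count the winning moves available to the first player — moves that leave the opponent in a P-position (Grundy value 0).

6

Heap A, S = {1, 3, 4, 5, 9}:
n :  0  1  2  3  4  5  6  7  8  9 10 11 12 13 14 15 16 17 18 19
G :  0  1  0  1  2  3  2  3  0  1  0  1  2  3  2  3  0  1  0  1
G_A(19) = 1.
Heap B, S = {1, 3, 9}:
G(0) = 0
G(1) = mex{0} = 1
G(2) = mex{1} = 0
G(3) = mex{0,0} = 1
G(4) = mex{1,1} = 0
G(5) = mex{0,0} = 1
G(6) = mex{1,1} = 0
G(7) = mex{0,0} = 1
G(8) = mex{1,1} = 0
G(9) = mex{0,0,0} = 1
G(10) = mex{1,1,1} = 0
G(11) = mex{0,0,0} = 1
G(12) = mex{1,1,1} = 0
G(13) = mex{0,0,0} = 1
G(14) = mex{1,1,1} = 0
G(15) = mex{0,0,0} = 1
G(16) = mex{1,1,1} = 0
G(17) = mex{0,0,0} = 1
G(18) = mex{1,1,1} = 0
G_B(18) = 0.
Combined Grundy value = 1 ⊕ 0 = 1.
A winning move leaves total XOR = 0, i.e. changes one component's Grundy value g to g ⊕ X where X is the current total.
Heap A: need g' = 1⊕1 = 0. Options: 19−1→G=0, 19−3→G=0, 19−4→G=3, 19−5→G=2, 19−9→G=0. Hits: 3.
Heap B: need g' = 0⊕1 = 1. Options: 18−1→G=1, 18−3→G=1, 18−9→G=1. Hits: 3.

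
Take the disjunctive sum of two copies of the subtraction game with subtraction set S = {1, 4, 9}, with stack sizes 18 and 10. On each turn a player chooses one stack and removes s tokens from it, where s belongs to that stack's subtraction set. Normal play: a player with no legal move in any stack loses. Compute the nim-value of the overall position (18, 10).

All stacks use S = {1, 4, 9}:
n :  0  1  2  3  4  5  6  7  8  9 10 11 12 13 14 15 16 17 18
G :  0  1  0  1  2  0  1  0  1  2  0  1  0  1  2  0  1  0  1
Stack A: G(18) = 1.
Stack B: G(10) = 0.
Combined Grundy value = 1 ⊕ 0 = 1.

1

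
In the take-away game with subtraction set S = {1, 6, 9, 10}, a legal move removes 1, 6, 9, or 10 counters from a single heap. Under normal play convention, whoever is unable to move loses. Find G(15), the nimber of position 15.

0

n :  0  1  2  3  4  5  6  7  8  9 10 11 12 13 14 15
G :  0  1  0  1  0  1  2  0  1  2  3  2  3  2  3  0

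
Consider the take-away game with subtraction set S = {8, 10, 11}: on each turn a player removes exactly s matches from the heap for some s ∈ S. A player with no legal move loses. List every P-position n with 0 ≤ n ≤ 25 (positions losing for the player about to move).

G(0) = 0
G(1) = mex{} = 0
G(2) = mex{} = 0
G(3) = mex{} = 0
G(4) = mex{} = 0
G(5) = mex{} = 0
G(6) = mex{} = 0
G(7) = mex{} = 0
G(8) = mex{0} = 1
G(9) = mex{0} = 1
G(10) = mex{0,0} = 1
G(11) = mex{0,0,0} = 1
G(12) = mex{0,0,0} = 1
G(13) = mex{0,0,0} = 1
G(14) = mex{0,0,0} = 1
G(15) = mex{0,0,0} = 1
G(16) = mex{1,0,0} = 2
G(17) = mex{1,0,0} = 2
G(18) = mex{1,1,0} = 2
G(19) = mex{1,1,1} = 0
G(20) = mex{1,1,1} = 0
G(21) = mex{1,1,1} = 0
G(22) = mex{1,1,1} = 0
G(23) = mex{1,1,1} = 0
G(24) = mex{2,1,1} = 0
G(25) = mex{2,1,1} = 0
P-positions are exactly the n with G(n) = 0.

0, 1, 2, 3, 4, 5, 6, 7, 19, 20, 21, 22, 23, 24, 25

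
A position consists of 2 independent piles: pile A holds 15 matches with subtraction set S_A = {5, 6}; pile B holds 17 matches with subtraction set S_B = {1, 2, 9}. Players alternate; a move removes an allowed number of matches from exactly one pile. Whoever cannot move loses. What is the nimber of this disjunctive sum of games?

Pile A, S = {5, 6}:
G(0) = 0
G(1) = mex{} = 0
G(2) = mex{} = 0
G(3) = mex{} = 0
G(4) = mex{} = 0
G(5) = mex{0} = 1
G(6) = mex{0,0} = 1
G(7) = mex{0,0} = 1
G(8) = mex{0,0} = 1
G(9) = mex{0,0} = 1
G(10) = mex{1,0} = 2
G(11) = mex{1,1} = 0
G(12) = mex{1,1} = 0
G(13) = mex{1,1} = 0
G(14) = mex{1,1} = 0
G(15) = mex{2,1} = 0
G_A(15) = 0.
Pile B, S = {1, 2, 9}:
G(0) = 0
G(1) = mex{0} = 1
G(2) = mex{1,0} = 2
G(3) = mex{2,1} = 0
G(4) = mex{0,2} = 1
G(5) = mex{1,0} = 2
G(6) = mex{2,1} = 0
G(7) = mex{0,2} = 1
G(8) = mex{1,0} = 2
G(9) = mex{2,1,0} = 3
G(10) = mex{3,2,1} = 0
G(11) = mex{0,3,2} = 1
G(12) = mex{1,0,0} = 2
G(13) = mex{2,1,1} = 0
G(14) = mex{0,2,2} = 1
G(15) = mex{1,0,0} = 2
G(16) = mex{2,1,1} = 0
G(17) = mex{0,2,2} = 1
G_B(17) = 1.
Combined Grundy value = 0 ⊕ 1 = 1.

1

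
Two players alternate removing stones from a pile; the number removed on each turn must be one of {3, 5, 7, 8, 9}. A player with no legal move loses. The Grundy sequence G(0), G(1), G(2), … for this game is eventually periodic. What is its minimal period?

G(0) = 0
G(1) = mex{} = 0
G(2) = mex{} = 0
G(3) = mex{0} = 1
G(4) = mex{0} = 1
G(5) = mex{0,0} = 1
G(6) = mex{1,0} = 2
G(7) = mex{1,0,0} = 2
G(8) = mex{1,1,0,0} = 2
G(9) = mex{2,1,0,0,0} = 3
G(10) = mex{2,1,1,0,0} = 3
G(11) = mex{2,2,1,1,0} = 3
G(12) = mex{3,2,1,1,1} = 0
G(13) = mex{3,2,2,1,1} = 0
G(14) = mex{3,3,2,2,1} = 0
G(15) = mex{0,3,2,2,2} = 1
G(16) = mex{0,3,3,2,2} = 1
G(17) = mex{0,0,3,3,2} = 1
G(18) = mex{1,0,3,3,3} = 2
G(19) = mex{1,0,0,3,3} = 2
G(20) = mex{1,1,0,0,3} = 2
G(21) = mex{2,1,0,0,0} = 3
G(22) = mex{2,1,1,0,0} = 3
G(23) = mex{2,2,1,1,0} = 3
G(24) = mex{3,2,1,1,1} = 0
G(25) = mex{3,2,2,1,1} = 0
G(n+12) = G(n) holds for n = 0,…,8 (a full window of length max(S) = 9), so the sequence is purely periodic with period 12.

12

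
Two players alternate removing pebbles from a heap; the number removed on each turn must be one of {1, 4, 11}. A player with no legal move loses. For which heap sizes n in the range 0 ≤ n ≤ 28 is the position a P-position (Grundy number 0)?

n :  0  1  2  3  4  5  6  7  8  9 10 11 12 13 14 15 16 17 18 19 20 21 22 23 24 25 26 27 28
G :  0  1  0  1  2  0  1  0  1  2  0  1  0  1  2  0  1  0  1  2  0  1  0  1  2  0  1  0  1
P-positions are exactly the n with G(n) = 0.

0, 2, 5, 7, 10, 12, 15, 17, 20, 22, 25, 27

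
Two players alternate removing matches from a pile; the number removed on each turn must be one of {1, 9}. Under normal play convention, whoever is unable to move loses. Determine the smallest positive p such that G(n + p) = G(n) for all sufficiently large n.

n :  0  1  2  3  4  5  6  7  8  9 10 11 12 13 14
G :  0  1  0  1  0  1  0  1  0  1  0  1  0  1  0
G(n+2) = G(n) holds for n = 0,…,8 (a full window of length max(S) = 9), so the sequence is purely periodic with period 2.

2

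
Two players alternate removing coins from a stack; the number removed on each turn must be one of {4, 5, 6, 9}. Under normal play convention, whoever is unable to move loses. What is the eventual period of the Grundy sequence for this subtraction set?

13

n :  0  1  2  3  4  5  6  7  8  9 10 11 12 13 14 15 16 17 18 19 20 21 22 23 24 25 26 27
G :  0  0  0  0  1  1  1  1  2  2  2  2  3  0  0  0  0  1  1  1  1  2  2  2  2  3  0  0
G(n+13) = G(n) holds for n = 0,…,8 (a full window of length max(S) = 9), so the sequence is purely periodic with period 13.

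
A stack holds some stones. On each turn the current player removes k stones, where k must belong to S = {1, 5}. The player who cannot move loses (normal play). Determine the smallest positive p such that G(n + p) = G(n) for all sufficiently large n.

n :  0  1  2  3  4  5  6  7  8  9 10 11 12 13 14
G :  0  1  0  1  0  1  0  1  0  1  0  1  0  1  0
G(n+2) = G(n) holds for n = 0,…,4 (a full window of length max(S) = 5), so the sequence is purely periodic with period 2.

2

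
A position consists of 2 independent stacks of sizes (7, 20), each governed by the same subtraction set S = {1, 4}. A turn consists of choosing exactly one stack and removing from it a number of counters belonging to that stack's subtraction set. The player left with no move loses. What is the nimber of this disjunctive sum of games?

0

All stacks use S = {1, 4}:
n :  0  1  2  3  4  5  6  7  8  9 10 11 12 13 14 15 16 17 18 19 20
G :  0  1  0  1  2  0  1  0  1  2  0  1  0  1  2  0  1  0  1  2  0
Stack A: G(7) = 0.
Stack B: G(20) = 0.
Combined Grundy value = 0 ⊕ 0 = 0.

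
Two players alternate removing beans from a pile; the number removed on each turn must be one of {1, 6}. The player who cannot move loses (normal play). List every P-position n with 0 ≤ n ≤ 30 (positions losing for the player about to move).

0, 2, 4, 7, 9, 11, 14, 16, 18, 21, 23, 25, 28, 30

n :  0  1  2  3  4  5  6  7  8  9 10 11 12 13 14 15 16 17 18 19 20 21 22 23 24 25 26 27 28 29 30
G :  0  1  0  1  0  1  2  0  1  0  1  0  1  2  0  1  0  1  0  1  2  0  1  0  1  0  1  2  0  1  0
P-positions are exactly the n with G(n) = 0.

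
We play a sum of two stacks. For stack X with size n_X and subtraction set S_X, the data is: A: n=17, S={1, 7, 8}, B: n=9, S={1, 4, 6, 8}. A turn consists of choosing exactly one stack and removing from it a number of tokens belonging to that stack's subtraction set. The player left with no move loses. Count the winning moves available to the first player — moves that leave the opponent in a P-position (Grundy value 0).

Stack A, S = {1, 7, 8}:
n :  0  1  2  3  4  5  6  7  8  9 10 11 12 13 14 15 16 17
G :  0  1  0  1  0  1  0  1  2  3  2  3  2  3  2  0  1  0
G_A(17) = 0.
Stack B, S = {1, 4, 6, 8}:
G(0) = 0
G(1) = mex{0} = 1
G(2) = mex{1} = 0
G(3) = mex{0} = 1
G(4) = mex{1,0} = 2
G(5) = mex{2,1} = 0
G(6) = mex{0,0,0} = 1
G(7) = mex{1,1,1} = 0
G(8) = mex{0,2,0,0} = 1
G(9) = mex{1,0,1,1} = 2
G_B(9) = 2.
Combined Grundy value = 0 ⊕ 2 = 2.
A winning move leaves total XOR = 0, i.e. changes one component's Grundy value g to g ⊕ X where X is the current total.
Stack A: need g' = 0⊕2 = 2. Options: 17−1→G=1, 17−7→G=2, 17−8→G=3. Hits: 1.
Stack B: need g' = 2⊕2 = 0. Options: 9−1→G=1, 9−4→G=0, 9−6→G=1, 9−8→G=1. Hits: 1.

2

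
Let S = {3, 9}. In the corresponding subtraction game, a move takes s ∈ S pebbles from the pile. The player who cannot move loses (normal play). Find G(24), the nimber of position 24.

G(0) = 0
G(1) = mex{} = 0
G(2) = mex{} = 0
G(3) = mex{0} = 1
G(4) = mex{0} = 1
G(5) = mex{0} = 1
G(6) = mex{1} = 0
G(7) = mex{1} = 0
G(8) = mex{1} = 0
G(9) = mex{0,0} = 1
G(10) = mex{0,0} = 1
G(11) = mex{0,0} = 1
G(12) = mex{1,1} = 0
G(13) = mex{1,1} = 0
G(14) = mex{1,1} = 0
G(15) = mex{0,0} = 1
G(16) = mex{0,0} = 1
G(17) = mex{0,0} = 1
G(18) = mex{1,1} = 0
G(19) = mex{1,1} = 0
G(20) = mex{1,1} = 0
G(21) = mex{0,0} = 1
G(22) = mex{0,0} = 1
G(23) = mex{0,0} = 1
G(24) = mex{1,1} = 0

0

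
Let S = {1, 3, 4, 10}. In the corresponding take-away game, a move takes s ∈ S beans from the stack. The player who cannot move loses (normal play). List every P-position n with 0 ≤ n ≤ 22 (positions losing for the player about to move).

0, 2, 7, 9, 14, 16, 21

G(0) = 0
G(1) = mex{0} = 1
G(2) = mex{1} = 0
G(3) = mex{0,0} = 1
G(4) = mex{1,1,0} = 2
G(5) = mex{2,0,1} = 3
G(6) = mex{3,1,0} = 2
G(7) = mex{2,2,1} = 0
G(8) = mex{0,3,2} = 1
G(9) = mex{1,2,3} = 0
G(10) = mex{0,0,2,0} = 1
G(11) = mex{1,1,0,1} = 2
G(12) = mex{2,0,1,0} = 3
G(13) = mex{3,1,0,1} = 2
G(14) = mex{2,2,1,2} = 0
G(15) = mex{0,3,2,3} = 1
G(16) = mex{1,2,3,2} = 0
G(17) = mex{0,0,2,0} = 1
G(18) = mex{1,1,0,1} = 2
G(19) = mex{2,0,1,0} = 3
G(20) = mex{3,1,0,1} = 2
G(21) = mex{2,2,1,2} = 0
G(22) = mex{0,3,2,3} = 1
P-positions are exactly the n with G(n) = 0.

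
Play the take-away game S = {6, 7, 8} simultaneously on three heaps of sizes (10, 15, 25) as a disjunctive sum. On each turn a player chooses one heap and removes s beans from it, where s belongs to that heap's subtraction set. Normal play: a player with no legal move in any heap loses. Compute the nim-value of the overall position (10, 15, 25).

All heaps use S = {6, 7, 8}:
n :  0  1  2  3  4  5  6  7  8  9 10 11 12 13 14 15 16 17 18 19 20 21 22 23 24 25
G :  0  0  0  0  0  0  1  1  1  1  1  1  2  2  0  0  0  0  0  0  1  1  1  1  1  1
Heap A: G(10) = 1.
Heap B: G(15) = 0.
Heap C: G(25) = 1.
Combined Grundy value = 1 ⊕ 0 ⊕ 1 = 0.

0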